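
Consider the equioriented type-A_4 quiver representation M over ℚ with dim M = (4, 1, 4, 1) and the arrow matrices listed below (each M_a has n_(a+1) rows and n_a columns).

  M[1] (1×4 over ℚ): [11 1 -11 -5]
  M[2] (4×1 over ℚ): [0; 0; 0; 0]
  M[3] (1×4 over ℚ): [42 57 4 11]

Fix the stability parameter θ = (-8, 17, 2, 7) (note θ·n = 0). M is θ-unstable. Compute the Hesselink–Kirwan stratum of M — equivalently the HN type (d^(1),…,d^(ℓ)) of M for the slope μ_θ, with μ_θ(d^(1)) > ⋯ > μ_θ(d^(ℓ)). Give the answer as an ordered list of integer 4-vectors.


Interval decomposition of M: I[1,1]^3, I[1,2], I[3,3]^3, I[3,4].
HN type (ℓ=4): μ^(1)=17; μ^(2)=7; μ^(3)=2; μ^(4)=-8

((0, 1, 0, 0); (0, 0, 0, 1); (0, 0, 4, 0); (4, 0, 0, 0))


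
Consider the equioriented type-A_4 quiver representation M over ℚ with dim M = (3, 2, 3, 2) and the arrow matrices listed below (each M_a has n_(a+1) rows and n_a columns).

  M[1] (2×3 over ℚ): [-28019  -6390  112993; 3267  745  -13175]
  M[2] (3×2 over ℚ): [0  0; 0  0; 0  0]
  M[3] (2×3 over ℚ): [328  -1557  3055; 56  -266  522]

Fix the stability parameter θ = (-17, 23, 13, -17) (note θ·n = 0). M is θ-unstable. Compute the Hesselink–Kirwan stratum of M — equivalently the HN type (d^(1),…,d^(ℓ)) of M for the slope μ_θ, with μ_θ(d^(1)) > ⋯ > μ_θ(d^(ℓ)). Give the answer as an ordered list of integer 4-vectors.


Interval decomposition of M: I[1,1], I[1,2]^2, I[3,3], I[3,4]^2.
HN type (ℓ=4): μ^(1)=23; μ^(2)=13; μ^(3)=-2; μ^(4)=-17

((0, 2, 0, 0); (0, 0, 1, 0); (0, 0, 2, 2); (3, 0, 0, 0))


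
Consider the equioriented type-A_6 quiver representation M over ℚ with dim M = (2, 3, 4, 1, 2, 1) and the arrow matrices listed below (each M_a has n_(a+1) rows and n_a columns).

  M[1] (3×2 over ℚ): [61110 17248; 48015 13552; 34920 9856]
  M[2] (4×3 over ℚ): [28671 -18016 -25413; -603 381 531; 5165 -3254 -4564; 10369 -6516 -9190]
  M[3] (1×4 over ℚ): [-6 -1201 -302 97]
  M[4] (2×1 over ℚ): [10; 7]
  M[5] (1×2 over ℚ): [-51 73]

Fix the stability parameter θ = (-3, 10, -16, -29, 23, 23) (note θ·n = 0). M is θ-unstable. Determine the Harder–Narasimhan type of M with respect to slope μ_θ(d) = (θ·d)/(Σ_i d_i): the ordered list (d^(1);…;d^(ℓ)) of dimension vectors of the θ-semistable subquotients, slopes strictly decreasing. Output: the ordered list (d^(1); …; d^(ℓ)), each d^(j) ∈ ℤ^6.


Barcode: M ≅ I[1,1], I[1,6], I[2,3]^2, I[3,3], I[5,5]. HN layers by μ_θ (4 steps, strictly decreasing):
  μ^(1)=23; μ^(2)=-3; μ^(3)=-19/2; μ^(4)=-16

((0, 0, 0, 0, 2, 1); (1, 2, 2, 0, 0, 0); (1, 1, 1, 1, 0, 0); (0, 0, 1, 0, 0, 0))


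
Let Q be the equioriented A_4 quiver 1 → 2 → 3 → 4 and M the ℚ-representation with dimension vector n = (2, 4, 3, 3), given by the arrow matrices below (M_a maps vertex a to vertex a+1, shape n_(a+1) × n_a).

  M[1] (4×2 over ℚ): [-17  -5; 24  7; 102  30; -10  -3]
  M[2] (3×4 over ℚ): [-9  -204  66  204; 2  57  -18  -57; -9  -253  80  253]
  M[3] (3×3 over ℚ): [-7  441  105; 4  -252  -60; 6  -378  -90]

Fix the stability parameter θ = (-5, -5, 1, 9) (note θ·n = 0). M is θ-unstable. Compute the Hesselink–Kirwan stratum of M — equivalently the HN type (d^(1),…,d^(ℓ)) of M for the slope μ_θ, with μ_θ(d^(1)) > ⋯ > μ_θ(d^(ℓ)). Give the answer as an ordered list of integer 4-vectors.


Via rank(M_{q-1}∘⋯∘M_p): M ≅ I[1,2], I[1,3], I[2,2], I[2,3], I[3,4], I[4,4]^2.
μ_θ-semistable layers: μ^(1)=9; μ^(2)=1; μ^(3)=-5

((0, 0, 0, 3); (0, 0, 3, 0); (2, 4, 0, 0))


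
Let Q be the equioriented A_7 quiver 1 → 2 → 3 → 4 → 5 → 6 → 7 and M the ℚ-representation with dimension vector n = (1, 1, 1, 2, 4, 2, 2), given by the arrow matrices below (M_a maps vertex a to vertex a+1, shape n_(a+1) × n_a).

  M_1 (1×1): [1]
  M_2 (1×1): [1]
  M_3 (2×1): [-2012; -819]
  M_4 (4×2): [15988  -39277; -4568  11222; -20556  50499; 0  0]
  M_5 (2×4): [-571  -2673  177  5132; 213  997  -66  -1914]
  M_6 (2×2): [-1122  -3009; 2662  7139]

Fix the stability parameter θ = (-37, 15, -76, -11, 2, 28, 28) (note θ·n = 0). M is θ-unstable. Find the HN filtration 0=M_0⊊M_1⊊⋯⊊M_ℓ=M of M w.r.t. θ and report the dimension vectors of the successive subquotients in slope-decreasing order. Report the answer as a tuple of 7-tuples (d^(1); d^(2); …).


Interval decomposition of M: I[1,7], I[4,4], I[5,5]^2, I[5,6], I[7,7].
HN type (ℓ=5): μ^(1)=28; μ^(2)=2; μ^(3)=-11; μ^(4)=-61/2; μ^(5)=-37

((0, 0, 0, 0, 0, 2, 2); (0, 0, 0, 0, 4, 0, 0); (0, 0, 0, 2, 0, 0, 0); (0, 1, 1, 0, 0, 0, 0); (1, 0, 0, 0, 0, 0, 0))


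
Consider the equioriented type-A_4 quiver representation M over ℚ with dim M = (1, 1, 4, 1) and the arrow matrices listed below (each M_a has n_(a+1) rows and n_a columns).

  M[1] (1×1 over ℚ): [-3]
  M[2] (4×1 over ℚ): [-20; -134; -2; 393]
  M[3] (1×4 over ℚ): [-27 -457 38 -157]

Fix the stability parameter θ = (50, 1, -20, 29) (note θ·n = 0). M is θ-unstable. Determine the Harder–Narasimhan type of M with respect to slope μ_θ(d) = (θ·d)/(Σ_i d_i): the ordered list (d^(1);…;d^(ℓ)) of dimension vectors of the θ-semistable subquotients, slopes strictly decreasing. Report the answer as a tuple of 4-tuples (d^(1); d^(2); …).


Via rank(M_{q-1}∘⋯∘M_p): M ≅ I[1,4], I[3,3]^3.
μ_θ-semistable layers: μ^(1)=29; μ^(2)=31/3; μ^(3)=-20

((0, 0, 0, 1); (1, 1, 1, 0); (0, 0, 3, 0))


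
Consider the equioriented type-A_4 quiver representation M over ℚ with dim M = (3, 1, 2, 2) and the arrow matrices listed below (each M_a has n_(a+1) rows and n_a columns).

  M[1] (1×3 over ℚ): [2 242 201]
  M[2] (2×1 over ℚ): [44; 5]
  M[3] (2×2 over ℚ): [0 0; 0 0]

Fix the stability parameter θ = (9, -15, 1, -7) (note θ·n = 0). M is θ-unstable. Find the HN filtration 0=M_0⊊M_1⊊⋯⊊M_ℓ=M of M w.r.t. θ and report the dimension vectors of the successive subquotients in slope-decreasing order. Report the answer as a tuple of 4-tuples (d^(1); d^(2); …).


Via rank(M_{q-1}∘⋯∘M_p): M ≅ I[1,1]^2, I[1,3], I[3,3], I[4,4]^2.
μ_θ-semistable layers: μ^(1)=9; μ^(2)=1; μ^(3)=-3; μ^(4)=-7

((2, 0, 0, 0); (0, 0, 2, 0); (1, 1, 0, 0); (0, 0, 0, 2))


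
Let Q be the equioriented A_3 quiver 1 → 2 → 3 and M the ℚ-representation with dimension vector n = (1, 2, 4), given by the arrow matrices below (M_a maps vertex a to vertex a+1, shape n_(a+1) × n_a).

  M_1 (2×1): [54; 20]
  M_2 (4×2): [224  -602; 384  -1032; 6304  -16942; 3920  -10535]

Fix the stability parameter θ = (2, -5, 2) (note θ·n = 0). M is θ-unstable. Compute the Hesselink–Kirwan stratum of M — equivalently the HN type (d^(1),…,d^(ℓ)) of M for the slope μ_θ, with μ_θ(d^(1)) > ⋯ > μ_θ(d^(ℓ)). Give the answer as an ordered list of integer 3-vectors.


Via rank(M_{q-1}∘⋯∘M_p): M ≅ I[1,3], I[2,2], I[3,3]^3.
μ_θ-semistable layers: μ^(1)=2; μ^(2)=-3/2; μ^(3)=-5

((0, 0, 4); (1, 1, 0); (0, 1, 0))


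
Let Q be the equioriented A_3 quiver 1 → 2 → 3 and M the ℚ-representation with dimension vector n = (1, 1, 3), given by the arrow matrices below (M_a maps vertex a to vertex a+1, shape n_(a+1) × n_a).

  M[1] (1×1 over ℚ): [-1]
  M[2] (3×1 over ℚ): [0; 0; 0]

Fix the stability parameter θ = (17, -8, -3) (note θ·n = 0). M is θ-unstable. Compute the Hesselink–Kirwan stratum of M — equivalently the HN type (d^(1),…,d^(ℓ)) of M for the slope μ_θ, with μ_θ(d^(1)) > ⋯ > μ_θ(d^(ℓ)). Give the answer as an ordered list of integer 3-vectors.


Via rank(M_{q-1}∘⋯∘M_p): M ≅ I[1,2], I[3,3]^3.
μ_θ-semistable layers: μ^(1)=9/2; μ^(2)=-3

((1, 1, 0); (0, 0, 3))


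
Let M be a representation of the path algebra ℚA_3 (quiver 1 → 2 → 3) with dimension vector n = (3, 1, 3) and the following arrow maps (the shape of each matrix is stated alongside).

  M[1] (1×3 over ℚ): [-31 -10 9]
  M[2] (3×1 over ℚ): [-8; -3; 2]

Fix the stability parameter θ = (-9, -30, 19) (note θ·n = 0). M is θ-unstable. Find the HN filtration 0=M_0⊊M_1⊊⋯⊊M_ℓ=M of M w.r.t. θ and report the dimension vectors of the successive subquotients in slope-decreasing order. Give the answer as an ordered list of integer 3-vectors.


Via rank(M_{q-1}∘⋯∘M_p): M ≅ I[1,1]^2, I[1,3], I[3,3]^2.
μ_θ-semistable layers: μ^(1)=19; μ^(2)=-9; μ^(3)=-39/2

((0, 0, 3); (2, 0, 0); (1, 1, 0))


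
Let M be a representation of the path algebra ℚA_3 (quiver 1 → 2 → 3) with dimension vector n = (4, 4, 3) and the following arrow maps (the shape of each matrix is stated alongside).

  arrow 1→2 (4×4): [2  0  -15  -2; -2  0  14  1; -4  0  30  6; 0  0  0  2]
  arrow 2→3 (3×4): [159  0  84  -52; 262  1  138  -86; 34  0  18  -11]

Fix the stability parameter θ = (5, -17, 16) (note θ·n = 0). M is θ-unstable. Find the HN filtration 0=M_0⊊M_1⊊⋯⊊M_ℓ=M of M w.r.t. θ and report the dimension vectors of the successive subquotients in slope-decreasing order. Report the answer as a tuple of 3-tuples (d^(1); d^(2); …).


Interval decomposition of M: I[1,1], I[1,3]^3, I[2,2].
HN type (ℓ=4): μ^(1)=16; μ^(2)=5; μ^(3)=-6; μ^(4)=-17

((0, 0, 3); (1, 0, 0); (3, 3, 0); (0, 1, 0))


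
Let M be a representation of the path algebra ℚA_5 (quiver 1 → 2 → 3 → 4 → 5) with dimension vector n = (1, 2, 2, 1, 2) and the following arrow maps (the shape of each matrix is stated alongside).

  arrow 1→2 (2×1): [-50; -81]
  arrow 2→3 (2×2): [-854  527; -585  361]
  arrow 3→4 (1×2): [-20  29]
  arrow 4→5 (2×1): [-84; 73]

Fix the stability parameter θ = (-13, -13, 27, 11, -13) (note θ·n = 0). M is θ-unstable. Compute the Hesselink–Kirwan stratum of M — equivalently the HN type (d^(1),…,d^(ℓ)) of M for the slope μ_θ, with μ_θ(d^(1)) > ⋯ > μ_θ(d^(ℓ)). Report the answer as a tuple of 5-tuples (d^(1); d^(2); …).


Interval decomposition of M: I[1,5], I[2,3], I[5,5].
HN type (ℓ=3): μ^(1)=27; μ^(2)=25/3; μ^(3)=-13

((0, 0, 1, 0, 0); (0, 0, 1, 1, 1); (1, 2, 0, 0, 1))


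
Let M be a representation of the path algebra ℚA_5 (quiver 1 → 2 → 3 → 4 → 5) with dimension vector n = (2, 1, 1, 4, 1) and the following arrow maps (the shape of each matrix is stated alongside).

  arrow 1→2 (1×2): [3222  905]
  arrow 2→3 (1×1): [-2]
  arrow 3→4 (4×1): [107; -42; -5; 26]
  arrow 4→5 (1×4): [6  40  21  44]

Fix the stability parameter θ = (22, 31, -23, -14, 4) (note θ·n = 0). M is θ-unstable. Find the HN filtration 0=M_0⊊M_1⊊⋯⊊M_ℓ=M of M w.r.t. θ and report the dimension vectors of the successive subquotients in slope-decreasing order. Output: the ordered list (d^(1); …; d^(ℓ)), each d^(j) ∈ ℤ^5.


Interval decomposition of M: I[1,1], I[1,5], I[4,4]^3.
HN type (ℓ=3): μ^(1)=22; μ^(2)=4; μ^(3)=-14

((1, 0, 0, 0, 0); (1, 1, 1, 1, 1); (0, 0, 0, 3, 0))


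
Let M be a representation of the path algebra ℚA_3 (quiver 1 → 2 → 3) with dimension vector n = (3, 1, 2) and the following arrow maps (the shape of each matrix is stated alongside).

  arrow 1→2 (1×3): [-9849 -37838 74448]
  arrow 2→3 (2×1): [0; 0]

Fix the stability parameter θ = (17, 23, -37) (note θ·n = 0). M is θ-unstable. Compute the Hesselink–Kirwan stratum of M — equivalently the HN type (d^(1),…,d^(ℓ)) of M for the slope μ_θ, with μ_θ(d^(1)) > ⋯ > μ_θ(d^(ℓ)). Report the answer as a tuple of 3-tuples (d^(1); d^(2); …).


Interval decomposition of M: I[1,1]^2, I[1,2], I[3,3]^2.
HN type (ℓ=3): μ^(1)=23; μ^(2)=17; μ^(3)=-37

((0, 1, 0); (3, 0, 0); (0, 0, 2))


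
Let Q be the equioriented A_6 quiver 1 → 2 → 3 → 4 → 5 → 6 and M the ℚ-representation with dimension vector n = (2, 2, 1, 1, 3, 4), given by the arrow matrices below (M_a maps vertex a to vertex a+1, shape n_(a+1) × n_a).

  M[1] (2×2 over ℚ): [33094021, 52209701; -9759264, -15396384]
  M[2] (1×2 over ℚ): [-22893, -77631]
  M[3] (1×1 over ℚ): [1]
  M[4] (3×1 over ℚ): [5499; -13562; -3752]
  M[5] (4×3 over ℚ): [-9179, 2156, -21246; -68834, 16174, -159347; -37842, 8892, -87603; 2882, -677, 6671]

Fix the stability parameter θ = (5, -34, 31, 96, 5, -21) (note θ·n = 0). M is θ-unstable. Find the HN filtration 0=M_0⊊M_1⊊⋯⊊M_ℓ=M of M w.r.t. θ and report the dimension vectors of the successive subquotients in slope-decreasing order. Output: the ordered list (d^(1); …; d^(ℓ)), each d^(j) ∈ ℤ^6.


Barcode: M ≅ I[1,1], I[1,6], I[2,2], I[5,6]^2, I[6,6]. HN layers by μ_θ (6 steps, strictly decreasing):
  μ^(1)=111/4; μ^(2)=5; μ^(3)=-8; μ^(4)=-29/2; μ^(5)=-21; μ^(6)=-34

((0, 0, 1, 1, 1, 1); (1, 0, 0, 0, 0, 0); (0, 0, 0, 0, 2, 2); (1, 1, 0, 0, 0, 0); (0, 0, 0, 0, 0, 1); (0, 1, 0, 0, 0, 0))


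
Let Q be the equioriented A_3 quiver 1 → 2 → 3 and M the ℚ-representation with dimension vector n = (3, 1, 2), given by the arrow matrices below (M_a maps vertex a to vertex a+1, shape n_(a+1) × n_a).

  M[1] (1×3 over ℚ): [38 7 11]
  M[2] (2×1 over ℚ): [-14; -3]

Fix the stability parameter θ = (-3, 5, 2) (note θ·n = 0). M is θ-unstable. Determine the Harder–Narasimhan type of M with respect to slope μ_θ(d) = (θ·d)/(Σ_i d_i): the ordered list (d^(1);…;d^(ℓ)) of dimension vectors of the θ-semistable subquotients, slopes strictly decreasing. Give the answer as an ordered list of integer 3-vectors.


Interval decomposition of M: I[1,1]^2, I[1,3], I[3,3].
HN type (ℓ=3): μ^(1)=7/2; μ^(2)=2; μ^(3)=-3

((0, 1, 1); (0, 0, 1); (3, 0, 0))


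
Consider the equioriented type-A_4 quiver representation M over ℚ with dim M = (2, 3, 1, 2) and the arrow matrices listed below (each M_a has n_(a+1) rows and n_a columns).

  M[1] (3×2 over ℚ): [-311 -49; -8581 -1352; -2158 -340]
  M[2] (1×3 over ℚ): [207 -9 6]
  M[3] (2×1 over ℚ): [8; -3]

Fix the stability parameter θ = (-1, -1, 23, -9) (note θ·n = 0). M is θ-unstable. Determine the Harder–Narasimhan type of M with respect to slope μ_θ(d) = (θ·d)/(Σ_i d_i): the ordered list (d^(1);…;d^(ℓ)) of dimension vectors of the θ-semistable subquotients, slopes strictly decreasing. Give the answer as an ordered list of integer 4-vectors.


Interval decomposition of M: I[1,2], I[1,4], I[2,2], I[4,4].
HN type (ℓ=3): μ^(1)=7; μ^(2)=-1; μ^(3)=-9

((0, 0, 1, 1); (2, 3, 0, 0); (0, 0, 0, 1))


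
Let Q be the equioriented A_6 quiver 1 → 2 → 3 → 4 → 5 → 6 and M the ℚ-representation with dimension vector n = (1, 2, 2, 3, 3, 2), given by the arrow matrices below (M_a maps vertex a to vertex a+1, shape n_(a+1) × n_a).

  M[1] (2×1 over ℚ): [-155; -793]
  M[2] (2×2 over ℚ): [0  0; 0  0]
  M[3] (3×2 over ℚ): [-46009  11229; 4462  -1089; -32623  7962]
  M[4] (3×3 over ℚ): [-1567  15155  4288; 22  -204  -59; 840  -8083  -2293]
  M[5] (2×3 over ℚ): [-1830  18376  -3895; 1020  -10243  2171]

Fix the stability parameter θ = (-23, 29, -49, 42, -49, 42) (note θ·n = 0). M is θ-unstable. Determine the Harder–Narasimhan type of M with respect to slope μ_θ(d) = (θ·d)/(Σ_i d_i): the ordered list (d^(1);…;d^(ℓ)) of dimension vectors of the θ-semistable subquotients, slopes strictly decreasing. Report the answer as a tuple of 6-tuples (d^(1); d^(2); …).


Barcode: M ≅ I[1,2], I[2,2], I[3,6]^2, I[4,5]. HN layers by μ_θ (5 steps, strictly decreasing):
  μ^(1)=42; μ^(2)=29; μ^(3)=-7/2; μ^(4)=-23; μ^(5)=-49

((0, 0, 0, 0, 0, 2); (0, 2, 0, 0, 0, 0); (0, 0, 0, 3, 3, 0); (1, 0, 0, 0, 0, 0); (0, 0, 2, 0, 0, 0))


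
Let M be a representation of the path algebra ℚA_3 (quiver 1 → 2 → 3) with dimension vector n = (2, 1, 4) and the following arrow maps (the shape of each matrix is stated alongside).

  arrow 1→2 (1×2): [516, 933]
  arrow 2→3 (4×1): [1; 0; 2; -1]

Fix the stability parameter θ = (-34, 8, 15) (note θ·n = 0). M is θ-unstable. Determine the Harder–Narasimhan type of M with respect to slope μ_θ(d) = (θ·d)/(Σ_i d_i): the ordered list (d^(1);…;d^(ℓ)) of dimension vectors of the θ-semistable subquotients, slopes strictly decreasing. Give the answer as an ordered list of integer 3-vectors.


Via rank(M_{q-1}∘⋯∘M_p): M ≅ I[1,1], I[1,3], I[3,3]^3.
μ_θ-semistable layers: μ^(1)=15; μ^(2)=8; μ^(3)=-34

((0, 0, 4); (0, 1, 0); (2, 0, 0))


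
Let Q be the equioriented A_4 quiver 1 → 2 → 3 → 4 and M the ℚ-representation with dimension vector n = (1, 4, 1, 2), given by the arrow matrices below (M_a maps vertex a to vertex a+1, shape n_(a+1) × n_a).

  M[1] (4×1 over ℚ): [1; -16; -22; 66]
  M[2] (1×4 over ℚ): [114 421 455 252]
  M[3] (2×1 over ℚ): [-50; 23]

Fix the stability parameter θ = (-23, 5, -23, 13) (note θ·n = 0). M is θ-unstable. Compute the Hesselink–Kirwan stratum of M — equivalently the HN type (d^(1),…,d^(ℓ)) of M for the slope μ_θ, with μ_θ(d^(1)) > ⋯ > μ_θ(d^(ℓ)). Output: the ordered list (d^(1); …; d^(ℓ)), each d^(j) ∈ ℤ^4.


Interval decomposition of M: I[1,2], I[2,2]^2, I[2,4], I[4,4].
HN type (ℓ=4): μ^(1)=13; μ^(2)=5; μ^(3)=-9; μ^(4)=-23

((0, 0, 0, 2); (0, 3, 0, 0); (0, 1, 1, 0); (1, 0, 0, 0))


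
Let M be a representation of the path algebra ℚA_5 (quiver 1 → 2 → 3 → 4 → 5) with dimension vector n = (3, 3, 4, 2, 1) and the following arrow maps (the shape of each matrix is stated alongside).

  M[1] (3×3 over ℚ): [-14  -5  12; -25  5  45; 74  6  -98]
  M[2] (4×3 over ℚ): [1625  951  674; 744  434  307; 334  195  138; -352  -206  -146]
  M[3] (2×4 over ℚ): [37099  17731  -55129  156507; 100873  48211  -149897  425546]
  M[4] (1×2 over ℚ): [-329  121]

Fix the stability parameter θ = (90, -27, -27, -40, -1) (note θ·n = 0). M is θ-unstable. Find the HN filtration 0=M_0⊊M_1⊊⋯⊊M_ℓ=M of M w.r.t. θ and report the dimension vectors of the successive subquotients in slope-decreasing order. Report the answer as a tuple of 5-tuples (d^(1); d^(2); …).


Barcode: M ≅ I[1,1], I[1,4], I[1,5], I[2,3], I[3,3]. HN layers by μ_θ (3 steps, strictly decreasing):
  μ^(1)=90; μ^(2)=-1; μ^(3)=-27

((1, 0, 0, 0, 0); (2, 2, 2, 2, 1); (0, 1, 2, 0, 0))


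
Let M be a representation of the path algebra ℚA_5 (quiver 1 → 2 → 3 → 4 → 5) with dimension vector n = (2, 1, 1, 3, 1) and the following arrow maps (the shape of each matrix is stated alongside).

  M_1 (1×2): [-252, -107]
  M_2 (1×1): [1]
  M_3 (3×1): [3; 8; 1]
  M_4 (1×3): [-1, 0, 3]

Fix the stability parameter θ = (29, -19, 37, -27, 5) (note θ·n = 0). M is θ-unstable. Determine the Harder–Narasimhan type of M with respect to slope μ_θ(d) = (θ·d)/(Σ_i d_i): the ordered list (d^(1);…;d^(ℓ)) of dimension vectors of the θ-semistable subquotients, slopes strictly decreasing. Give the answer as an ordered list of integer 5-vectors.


Via rank(M_{q-1}∘⋯∘M_p): M ≅ I[1,1], I[1,4], I[4,4], I[4,5].
μ_θ-semistable layers: μ^(1)=29; μ^(2)=5; μ^(3)=-27

((1, 0, 0, 0, 0); (1, 1, 1, 1, 1); (0, 0, 0, 2, 0))


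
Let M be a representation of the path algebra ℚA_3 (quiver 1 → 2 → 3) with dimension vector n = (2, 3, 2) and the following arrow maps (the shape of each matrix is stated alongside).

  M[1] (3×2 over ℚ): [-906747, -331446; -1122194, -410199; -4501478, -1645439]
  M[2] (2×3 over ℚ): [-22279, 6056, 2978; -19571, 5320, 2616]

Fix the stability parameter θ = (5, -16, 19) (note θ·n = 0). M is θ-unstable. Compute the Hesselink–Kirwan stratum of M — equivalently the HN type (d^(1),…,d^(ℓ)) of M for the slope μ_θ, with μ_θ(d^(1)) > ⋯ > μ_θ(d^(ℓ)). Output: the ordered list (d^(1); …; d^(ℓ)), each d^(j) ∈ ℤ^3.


Interval decomposition of M: I[1,3]^2, I[2,2].
HN type (ℓ=3): μ^(1)=19; μ^(2)=-11/2; μ^(3)=-16

((0, 0, 2); (2, 2, 0); (0, 1, 0))


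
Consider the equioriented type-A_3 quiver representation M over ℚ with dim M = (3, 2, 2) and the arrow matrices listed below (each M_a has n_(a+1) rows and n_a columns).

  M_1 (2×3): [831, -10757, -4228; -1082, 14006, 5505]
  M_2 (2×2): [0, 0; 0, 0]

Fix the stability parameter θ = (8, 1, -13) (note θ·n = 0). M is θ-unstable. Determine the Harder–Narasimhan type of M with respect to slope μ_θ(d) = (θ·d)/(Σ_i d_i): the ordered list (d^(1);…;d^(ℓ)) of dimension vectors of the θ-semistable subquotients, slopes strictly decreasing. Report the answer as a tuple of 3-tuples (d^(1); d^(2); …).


Via rank(M_{q-1}∘⋯∘M_p): M ≅ I[1,1], I[1,2]^2, I[3,3]^2.
μ_θ-semistable layers: μ^(1)=8; μ^(2)=9/2; μ^(3)=-13

((1, 0, 0); (2, 2, 0); (0, 0, 2))


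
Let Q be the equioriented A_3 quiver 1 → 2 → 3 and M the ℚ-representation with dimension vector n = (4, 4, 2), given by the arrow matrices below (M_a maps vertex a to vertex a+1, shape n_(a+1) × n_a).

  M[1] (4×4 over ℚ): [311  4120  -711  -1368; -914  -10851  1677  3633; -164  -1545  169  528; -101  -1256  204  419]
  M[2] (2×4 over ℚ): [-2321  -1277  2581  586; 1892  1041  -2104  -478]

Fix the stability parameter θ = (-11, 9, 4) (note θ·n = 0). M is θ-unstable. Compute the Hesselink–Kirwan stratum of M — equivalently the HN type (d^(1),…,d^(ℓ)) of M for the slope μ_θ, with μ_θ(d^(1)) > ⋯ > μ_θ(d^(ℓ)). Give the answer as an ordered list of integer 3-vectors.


Interval decomposition of M: I[1,2]^2, I[1,3]^2.
HN type (ℓ=3): μ^(1)=9; μ^(2)=13/2; μ^(3)=-11

((0, 2, 0); (0, 2, 2); (4, 0, 0))


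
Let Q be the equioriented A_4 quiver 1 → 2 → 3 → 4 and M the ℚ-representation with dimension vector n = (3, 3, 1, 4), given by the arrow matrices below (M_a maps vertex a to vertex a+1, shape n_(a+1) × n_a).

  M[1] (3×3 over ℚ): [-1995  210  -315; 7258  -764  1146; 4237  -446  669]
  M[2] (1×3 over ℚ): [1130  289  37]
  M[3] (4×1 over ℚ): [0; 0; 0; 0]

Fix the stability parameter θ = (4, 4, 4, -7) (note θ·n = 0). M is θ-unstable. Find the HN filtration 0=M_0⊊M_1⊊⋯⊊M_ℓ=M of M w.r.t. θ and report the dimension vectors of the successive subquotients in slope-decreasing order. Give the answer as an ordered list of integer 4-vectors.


Interval decomposition of M: I[1,1]^2, I[1,3], I[2,2]^2, I[4,4]^4.
HN type (ℓ=2): μ^(1)=4; μ^(2)=-7

((3, 3, 1, 0); (0, 0, 0, 4))


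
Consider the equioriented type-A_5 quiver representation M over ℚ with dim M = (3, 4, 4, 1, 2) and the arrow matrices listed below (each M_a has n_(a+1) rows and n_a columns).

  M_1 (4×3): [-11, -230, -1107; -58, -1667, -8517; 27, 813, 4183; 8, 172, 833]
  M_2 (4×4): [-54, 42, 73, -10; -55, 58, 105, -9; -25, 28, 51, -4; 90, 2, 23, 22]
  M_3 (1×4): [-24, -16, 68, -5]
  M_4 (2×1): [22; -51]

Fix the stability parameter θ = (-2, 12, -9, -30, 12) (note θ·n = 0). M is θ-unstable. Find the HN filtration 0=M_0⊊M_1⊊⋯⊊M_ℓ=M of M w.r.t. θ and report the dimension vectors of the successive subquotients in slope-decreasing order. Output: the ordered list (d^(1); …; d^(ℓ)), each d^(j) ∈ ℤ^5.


Barcode: M ≅ I[1,3]^2, I[1,5], I[2,3], I[5,5]. HN layers by μ_θ (4 steps, strictly decreasing):
  μ^(1)=12; μ^(2)=3/2; μ^(3)=-2; μ^(4)=-29/4

((0, 0, 0, 0, 2); (0, 3, 3, 0, 0); (2, 0, 0, 0, 0); (1, 1, 1, 1, 0))


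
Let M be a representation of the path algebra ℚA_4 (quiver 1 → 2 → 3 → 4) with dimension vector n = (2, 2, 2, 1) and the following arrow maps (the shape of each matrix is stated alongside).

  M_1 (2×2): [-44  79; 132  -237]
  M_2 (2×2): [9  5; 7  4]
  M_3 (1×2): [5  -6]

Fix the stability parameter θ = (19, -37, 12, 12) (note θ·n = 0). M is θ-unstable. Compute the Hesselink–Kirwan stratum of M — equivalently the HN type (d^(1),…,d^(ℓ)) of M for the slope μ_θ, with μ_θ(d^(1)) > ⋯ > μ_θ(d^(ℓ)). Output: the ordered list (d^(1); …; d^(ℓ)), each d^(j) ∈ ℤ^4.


Barcode: M ≅ I[1,1], I[1,3], I[2,4]. HN layers by μ_θ (4 steps, strictly decreasing):
  μ^(1)=19; μ^(2)=12; μ^(3)=-9; μ^(4)=-37

((1, 0, 0, 0); (0, 0, 2, 1); (1, 1, 0, 0); (0, 1, 0, 0))


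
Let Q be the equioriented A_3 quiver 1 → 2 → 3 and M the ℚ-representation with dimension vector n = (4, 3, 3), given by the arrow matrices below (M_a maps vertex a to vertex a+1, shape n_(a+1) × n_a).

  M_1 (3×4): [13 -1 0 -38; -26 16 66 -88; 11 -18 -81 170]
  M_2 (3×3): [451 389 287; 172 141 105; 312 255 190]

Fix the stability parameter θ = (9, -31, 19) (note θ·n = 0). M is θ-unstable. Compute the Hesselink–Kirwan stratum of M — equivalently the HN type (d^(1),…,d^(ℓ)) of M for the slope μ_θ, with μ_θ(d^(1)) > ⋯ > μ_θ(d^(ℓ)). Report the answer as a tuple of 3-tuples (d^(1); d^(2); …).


Via rank(M_{q-1}∘⋯∘M_p): M ≅ I[1,1], I[1,3]^3.
μ_θ-semistable layers: μ^(1)=19; μ^(2)=9; μ^(3)=-11

((0, 0, 3); (1, 0, 0); (3, 3, 0))


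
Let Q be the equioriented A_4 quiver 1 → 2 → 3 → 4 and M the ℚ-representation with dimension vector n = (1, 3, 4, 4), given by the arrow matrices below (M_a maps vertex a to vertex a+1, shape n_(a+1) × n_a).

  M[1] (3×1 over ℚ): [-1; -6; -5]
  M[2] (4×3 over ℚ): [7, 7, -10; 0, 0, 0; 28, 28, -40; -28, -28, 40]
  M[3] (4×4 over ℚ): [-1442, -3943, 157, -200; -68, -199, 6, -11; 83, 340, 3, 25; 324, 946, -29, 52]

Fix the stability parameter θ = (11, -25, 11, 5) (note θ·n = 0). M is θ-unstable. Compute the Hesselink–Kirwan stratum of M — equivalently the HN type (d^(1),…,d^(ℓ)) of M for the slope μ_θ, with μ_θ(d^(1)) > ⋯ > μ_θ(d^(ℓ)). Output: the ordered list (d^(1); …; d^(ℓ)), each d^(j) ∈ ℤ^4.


Interval decomposition of M: I[1,4], I[2,2]^2, I[3,4]^3.
HN type (ℓ=3): μ^(1)=8; μ^(2)=-7; μ^(3)=-25

((0, 0, 4, 4); (1, 1, 0, 0); (0, 2, 0, 0))


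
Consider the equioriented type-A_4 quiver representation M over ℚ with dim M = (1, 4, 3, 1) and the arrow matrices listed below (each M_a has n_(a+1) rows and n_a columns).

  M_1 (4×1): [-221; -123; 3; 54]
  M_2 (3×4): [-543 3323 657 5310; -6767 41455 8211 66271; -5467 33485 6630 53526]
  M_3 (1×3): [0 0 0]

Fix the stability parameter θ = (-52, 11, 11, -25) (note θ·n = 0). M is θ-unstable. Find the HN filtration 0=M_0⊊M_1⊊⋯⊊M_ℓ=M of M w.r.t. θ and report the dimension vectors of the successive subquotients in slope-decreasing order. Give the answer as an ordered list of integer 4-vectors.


Interval decomposition of M: I[1,3], I[2,2], I[2,3]^2, I[4,4].
HN type (ℓ=3): μ^(1)=11; μ^(2)=-25; μ^(3)=-52

((0, 4, 3, 0); (0, 0, 0, 1); (1, 0, 0, 0))


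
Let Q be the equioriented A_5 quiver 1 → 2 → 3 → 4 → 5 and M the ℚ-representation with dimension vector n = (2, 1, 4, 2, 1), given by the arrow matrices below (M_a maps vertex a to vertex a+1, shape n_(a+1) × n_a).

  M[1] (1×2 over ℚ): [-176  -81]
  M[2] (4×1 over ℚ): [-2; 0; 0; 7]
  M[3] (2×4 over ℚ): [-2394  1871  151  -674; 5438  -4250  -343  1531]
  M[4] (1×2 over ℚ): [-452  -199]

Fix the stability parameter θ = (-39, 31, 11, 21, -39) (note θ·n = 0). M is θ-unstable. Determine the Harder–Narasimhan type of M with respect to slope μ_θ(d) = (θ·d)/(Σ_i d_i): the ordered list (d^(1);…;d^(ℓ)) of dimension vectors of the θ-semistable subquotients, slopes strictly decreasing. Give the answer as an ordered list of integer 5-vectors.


Barcode: M ≅ I[1,1], I[1,5], I[3,3]^2, I[3,4]. HN layers by μ_θ (4 steps, strictly decreasing):
  μ^(1)=21; μ^(2)=11; μ^(3)=6; μ^(4)=-39

((0, 0, 0, 1, 0); (0, 0, 3, 0, 0); (0, 1, 1, 1, 1); (2, 0, 0, 0, 0))


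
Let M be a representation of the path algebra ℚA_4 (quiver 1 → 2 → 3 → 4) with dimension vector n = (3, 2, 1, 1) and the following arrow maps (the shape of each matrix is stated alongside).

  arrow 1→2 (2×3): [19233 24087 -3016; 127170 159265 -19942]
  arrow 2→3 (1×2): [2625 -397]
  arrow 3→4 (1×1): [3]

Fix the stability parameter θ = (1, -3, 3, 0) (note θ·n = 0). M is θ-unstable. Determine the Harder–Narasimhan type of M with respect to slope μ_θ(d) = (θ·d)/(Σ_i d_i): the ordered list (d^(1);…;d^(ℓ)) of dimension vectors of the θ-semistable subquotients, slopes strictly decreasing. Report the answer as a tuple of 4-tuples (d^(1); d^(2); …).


Via rank(M_{q-1}∘⋯∘M_p): M ≅ I[1,1], I[1,2], I[1,4].
μ_θ-semistable layers: μ^(1)=3/2; μ^(2)=1; μ^(3)=-1

((0, 0, 1, 1); (1, 0, 0, 0); (2, 2, 0, 0))


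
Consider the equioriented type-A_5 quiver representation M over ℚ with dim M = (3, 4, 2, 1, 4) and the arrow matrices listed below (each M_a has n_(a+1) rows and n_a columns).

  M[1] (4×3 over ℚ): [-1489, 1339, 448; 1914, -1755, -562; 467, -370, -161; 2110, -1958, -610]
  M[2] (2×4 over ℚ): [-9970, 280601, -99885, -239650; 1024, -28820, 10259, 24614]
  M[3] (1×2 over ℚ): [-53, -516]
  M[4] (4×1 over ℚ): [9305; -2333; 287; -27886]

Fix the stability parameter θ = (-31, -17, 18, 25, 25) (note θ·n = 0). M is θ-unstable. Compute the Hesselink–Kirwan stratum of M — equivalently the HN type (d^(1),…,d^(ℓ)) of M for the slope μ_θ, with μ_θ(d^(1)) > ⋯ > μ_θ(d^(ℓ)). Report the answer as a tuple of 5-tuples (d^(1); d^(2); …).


Via rank(M_{q-1}∘⋯∘M_p): M ≅ I[1,2], I[1,3], I[1,5], I[2,2], I[5,5]^3.
μ_θ-semistable layers: μ^(1)=25; μ^(2)=18; μ^(3)=-17; μ^(4)=-31

((0, 0, 0, 1, 4); (0, 0, 2, 0, 0); (0, 4, 0, 0, 0); (3, 0, 0, 0, 0))


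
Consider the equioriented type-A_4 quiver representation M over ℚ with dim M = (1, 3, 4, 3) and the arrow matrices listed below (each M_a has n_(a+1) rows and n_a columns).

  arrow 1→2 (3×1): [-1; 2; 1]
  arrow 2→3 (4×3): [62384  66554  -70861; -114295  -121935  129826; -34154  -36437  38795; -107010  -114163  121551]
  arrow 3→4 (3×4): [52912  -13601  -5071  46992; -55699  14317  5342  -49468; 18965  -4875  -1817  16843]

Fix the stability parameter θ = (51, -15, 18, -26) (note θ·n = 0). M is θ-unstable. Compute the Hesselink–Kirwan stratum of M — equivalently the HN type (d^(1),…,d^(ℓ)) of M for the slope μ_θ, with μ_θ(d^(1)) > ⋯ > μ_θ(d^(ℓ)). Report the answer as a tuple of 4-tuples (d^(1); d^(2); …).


Interval decomposition of M: I[1,3], I[2,4]^2, I[3,4].
HN type (ℓ=3): μ^(1)=18; μ^(2)=-4; μ^(3)=-15

((1, 1, 1, 0); (0, 0, 3, 3); (0, 2, 0, 0))


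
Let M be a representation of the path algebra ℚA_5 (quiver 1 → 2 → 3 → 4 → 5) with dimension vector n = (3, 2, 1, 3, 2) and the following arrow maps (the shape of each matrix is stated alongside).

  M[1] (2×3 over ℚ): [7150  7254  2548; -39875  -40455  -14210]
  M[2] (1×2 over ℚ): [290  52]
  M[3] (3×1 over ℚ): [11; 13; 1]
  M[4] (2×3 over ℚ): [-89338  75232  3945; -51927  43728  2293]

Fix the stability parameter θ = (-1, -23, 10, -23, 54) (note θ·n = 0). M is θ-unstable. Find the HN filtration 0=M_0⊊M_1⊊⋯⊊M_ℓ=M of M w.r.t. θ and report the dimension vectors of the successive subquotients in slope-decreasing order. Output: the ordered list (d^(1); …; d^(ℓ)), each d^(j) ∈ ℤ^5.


Via rank(M_{q-1}∘⋯∘M_p): M ≅ I[1,1]^2, I[1,2], I[2,5], I[4,4], I[4,5].
μ_θ-semistable layers: μ^(1)=54; μ^(2)=-1; μ^(3)=-13/2; μ^(4)=-12; μ^(5)=-23

((0, 0, 0, 0, 2); (2, 0, 0, 0, 0); (0, 0, 1, 1, 0); (1, 1, 0, 0, 0); (0, 1, 0, 2, 0))


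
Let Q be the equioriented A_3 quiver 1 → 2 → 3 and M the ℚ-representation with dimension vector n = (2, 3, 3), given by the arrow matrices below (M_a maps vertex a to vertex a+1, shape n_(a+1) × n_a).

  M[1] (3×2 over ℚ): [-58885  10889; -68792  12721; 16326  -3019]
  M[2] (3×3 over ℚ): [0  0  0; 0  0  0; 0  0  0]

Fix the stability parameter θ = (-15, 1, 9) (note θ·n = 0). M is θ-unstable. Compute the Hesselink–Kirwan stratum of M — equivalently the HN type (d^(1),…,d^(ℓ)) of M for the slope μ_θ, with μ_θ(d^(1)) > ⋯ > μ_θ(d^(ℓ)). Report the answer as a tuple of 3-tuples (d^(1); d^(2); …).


Barcode: M ≅ I[1,2]^2, I[2,2], I[3,3]^3. HN layers by μ_θ (3 steps, strictly decreasing):
  μ^(1)=9; μ^(2)=1; μ^(3)=-15

((0, 0, 3); (0, 3, 0); (2, 0, 0))


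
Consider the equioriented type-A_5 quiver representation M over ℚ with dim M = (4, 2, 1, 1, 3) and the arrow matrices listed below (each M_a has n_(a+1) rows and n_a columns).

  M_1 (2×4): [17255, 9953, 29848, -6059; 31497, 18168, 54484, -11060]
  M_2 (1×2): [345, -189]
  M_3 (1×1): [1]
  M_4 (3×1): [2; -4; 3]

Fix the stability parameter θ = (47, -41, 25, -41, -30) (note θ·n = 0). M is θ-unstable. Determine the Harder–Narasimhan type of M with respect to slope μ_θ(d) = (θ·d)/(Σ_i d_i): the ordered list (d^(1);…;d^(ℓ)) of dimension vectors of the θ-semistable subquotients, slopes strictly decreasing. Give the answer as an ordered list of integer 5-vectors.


Interval decomposition of M: I[1,1]^2, I[1,2], I[1,5], I[5,5]^2.
HN type (ℓ=4): μ^(1)=47; μ^(2)=3; μ^(3)=-8; μ^(4)=-30

((2, 0, 0, 0, 0); (1, 1, 0, 0, 0); (1, 1, 1, 1, 1); (0, 0, 0, 0, 2))


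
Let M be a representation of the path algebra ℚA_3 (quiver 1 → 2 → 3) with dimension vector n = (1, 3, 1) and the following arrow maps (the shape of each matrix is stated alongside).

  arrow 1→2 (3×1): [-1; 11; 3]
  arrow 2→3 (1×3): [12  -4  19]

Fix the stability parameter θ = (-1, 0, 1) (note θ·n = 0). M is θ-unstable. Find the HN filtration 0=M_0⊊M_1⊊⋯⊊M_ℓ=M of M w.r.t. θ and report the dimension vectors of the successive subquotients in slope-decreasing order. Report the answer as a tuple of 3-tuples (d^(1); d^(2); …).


Via rank(M_{q-1}∘⋯∘M_p): M ≅ I[1,3], I[2,2]^2.
μ_θ-semistable layers: μ^(1)=1; μ^(2)=0; μ^(3)=-1

((0, 0, 1); (0, 3, 0); (1, 0, 0))


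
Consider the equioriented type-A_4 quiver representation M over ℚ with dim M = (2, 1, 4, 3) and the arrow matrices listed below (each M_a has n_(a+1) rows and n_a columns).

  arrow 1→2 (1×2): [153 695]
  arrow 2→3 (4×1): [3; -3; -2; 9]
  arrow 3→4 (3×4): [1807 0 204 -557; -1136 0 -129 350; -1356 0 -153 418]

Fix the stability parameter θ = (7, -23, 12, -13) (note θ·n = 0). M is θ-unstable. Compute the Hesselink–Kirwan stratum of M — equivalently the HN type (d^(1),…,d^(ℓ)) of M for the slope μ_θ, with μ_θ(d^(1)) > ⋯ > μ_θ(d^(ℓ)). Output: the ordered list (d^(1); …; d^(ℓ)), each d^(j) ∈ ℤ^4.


Via rank(M_{q-1}∘⋯∘M_p): M ≅ I[1,1], I[1,3], I[3,3], I[3,4]^2, I[4,4].
μ_θ-semistable layers: μ^(1)=12; μ^(2)=7; μ^(3)=-1/2; μ^(4)=-8; μ^(5)=-13

((0, 0, 2, 0); (1, 0, 0, 0); (0, 0, 2, 2); (1, 1, 0, 0); (0, 0, 0, 1))


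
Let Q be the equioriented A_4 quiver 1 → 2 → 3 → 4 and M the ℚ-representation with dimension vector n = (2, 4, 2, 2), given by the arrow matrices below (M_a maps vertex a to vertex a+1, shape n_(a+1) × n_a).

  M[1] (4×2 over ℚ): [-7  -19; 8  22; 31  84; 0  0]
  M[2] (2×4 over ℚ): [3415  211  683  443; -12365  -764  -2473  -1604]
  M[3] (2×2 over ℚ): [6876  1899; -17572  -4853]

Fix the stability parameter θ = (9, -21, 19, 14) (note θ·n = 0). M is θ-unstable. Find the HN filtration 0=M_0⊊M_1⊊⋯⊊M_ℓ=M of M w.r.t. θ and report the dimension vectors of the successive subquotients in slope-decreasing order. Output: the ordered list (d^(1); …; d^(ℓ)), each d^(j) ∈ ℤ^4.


Interval decomposition of M: I[1,2], I[1,4], I[2,2], I[2,3], I[4,4].
HN type (ℓ=5): μ^(1)=19; μ^(2)=33/2; μ^(3)=14; μ^(4)=-6; μ^(5)=-21

((0, 0, 1, 0); (0, 0, 1, 1); (0, 0, 0, 1); (2, 2, 0, 0); (0, 2, 0, 0))


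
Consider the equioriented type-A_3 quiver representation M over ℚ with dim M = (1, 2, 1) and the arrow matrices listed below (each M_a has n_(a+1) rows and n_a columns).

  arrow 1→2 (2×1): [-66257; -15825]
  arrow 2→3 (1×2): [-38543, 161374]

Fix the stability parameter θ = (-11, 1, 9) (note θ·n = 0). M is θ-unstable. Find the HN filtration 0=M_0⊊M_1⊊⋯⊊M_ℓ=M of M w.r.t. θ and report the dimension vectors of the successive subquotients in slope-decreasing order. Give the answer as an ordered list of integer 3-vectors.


Via rank(M_{q-1}∘⋯∘M_p): M ≅ I[1,3], I[2,2].
μ_θ-semistable layers: μ^(1)=9; μ^(2)=1; μ^(3)=-11

((0, 0, 1); (0, 2, 0); (1, 0, 0))


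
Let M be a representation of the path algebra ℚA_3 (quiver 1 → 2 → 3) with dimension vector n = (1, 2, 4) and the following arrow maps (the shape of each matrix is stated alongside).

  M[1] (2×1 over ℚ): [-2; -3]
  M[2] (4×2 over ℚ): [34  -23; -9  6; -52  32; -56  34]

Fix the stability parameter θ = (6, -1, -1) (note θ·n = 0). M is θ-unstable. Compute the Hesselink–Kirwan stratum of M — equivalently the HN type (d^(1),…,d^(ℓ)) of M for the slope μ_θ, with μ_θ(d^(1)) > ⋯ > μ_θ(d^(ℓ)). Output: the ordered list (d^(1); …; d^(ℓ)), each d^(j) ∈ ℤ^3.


Interval decomposition of M: I[1,3], I[2,3], I[3,3]^2.
HN type (ℓ=2): μ^(1)=4/3; μ^(2)=-1

((1, 1, 1); (0, 1, 3))


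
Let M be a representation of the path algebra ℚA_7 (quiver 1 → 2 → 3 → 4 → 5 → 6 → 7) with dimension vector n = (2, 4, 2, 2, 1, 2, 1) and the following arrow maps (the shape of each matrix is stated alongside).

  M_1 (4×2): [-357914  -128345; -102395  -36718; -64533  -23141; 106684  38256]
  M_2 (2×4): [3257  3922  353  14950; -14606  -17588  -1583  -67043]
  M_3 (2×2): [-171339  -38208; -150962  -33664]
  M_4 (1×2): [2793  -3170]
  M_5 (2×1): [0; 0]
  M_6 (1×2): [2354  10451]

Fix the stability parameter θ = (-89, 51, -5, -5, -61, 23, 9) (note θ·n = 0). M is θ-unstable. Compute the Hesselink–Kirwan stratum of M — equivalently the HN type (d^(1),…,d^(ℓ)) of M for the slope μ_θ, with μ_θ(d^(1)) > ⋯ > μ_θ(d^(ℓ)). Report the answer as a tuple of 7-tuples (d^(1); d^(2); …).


Via rank(M_{q-1}∘⋯∘M_p): M ≅ I[1,3], I[1,5], I[2,2]^2, I[4,4], I[6,6], I[6,7].
μ_θ-semistable layers: μ^(1)=51; μ^(2)=23; μ^(3)=16; μ^(4)=-5; μ^(5)=-89

((0, 2, 0, 0, 0, 0, 0); (0, 1, 1, 0, 0, 1, 0); (0, 0, 0, 0, 0, 1, 1); (0, 1, 1, 2, 1, 0, 0); (2, 0, 0, 0, 0, 0, 0))


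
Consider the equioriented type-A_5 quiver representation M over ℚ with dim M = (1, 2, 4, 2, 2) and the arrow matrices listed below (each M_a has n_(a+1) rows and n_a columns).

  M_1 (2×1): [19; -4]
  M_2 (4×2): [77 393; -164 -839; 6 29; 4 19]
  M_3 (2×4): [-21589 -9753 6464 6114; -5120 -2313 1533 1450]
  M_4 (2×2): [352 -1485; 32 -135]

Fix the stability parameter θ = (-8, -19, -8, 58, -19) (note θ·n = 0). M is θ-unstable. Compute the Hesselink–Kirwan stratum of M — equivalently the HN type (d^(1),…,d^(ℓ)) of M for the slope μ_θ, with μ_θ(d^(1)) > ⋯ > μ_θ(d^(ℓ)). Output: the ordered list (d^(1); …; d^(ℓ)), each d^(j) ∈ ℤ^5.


Barcode: M ≅ I[1,5], I[2,4], I[3,3]^2, I[5,5]. HN layers by μ_θ (5 steps, strictly decreasing):
  μ^(1)=58; μ^(2)=39/2; μ^(3)=-8; μ^(4)=-27/2; μ^(5)=-19

((0, 0, 0, 1, 0); (0, 0, 0, 1, 1); (0, 0, 4, 0, 0); (1, 1, 0, 0, 0); (0, 1, 0, 0, 1))


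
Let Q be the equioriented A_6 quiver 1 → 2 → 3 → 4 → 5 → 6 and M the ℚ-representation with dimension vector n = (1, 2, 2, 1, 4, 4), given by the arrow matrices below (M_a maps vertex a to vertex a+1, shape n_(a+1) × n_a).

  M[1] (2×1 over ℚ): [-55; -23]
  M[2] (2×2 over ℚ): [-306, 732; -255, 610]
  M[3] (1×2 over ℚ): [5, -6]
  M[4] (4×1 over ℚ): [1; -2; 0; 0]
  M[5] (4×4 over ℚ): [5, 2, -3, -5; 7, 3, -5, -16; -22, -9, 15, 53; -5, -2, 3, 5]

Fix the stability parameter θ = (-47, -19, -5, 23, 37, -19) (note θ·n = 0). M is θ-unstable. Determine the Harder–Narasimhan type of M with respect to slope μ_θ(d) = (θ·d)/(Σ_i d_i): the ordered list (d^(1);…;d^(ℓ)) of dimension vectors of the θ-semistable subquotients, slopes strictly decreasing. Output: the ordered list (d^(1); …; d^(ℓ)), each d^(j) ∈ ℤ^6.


Interval decomposition of M: I[1,3], I[2,2], I[3,6], I[5,5], I[5,6]^2, I[6,6].
HN type (ℓ=6): μ^(1)=37; μ^(2)=41/3; μ^(3)=9; μ^(4)=-5; μ^(5)=-19; μ^(6)=-47

((0, 0, 0, 0, 1, 0); (0, 0, 0, 1, 1, 1); (0, 0, 0, 0, 2, 2); (0, 0, 2, 0, 0, 0); (0, 2, 0, 0, 0, 1); (1, 0, 0, 0, 0, 0))


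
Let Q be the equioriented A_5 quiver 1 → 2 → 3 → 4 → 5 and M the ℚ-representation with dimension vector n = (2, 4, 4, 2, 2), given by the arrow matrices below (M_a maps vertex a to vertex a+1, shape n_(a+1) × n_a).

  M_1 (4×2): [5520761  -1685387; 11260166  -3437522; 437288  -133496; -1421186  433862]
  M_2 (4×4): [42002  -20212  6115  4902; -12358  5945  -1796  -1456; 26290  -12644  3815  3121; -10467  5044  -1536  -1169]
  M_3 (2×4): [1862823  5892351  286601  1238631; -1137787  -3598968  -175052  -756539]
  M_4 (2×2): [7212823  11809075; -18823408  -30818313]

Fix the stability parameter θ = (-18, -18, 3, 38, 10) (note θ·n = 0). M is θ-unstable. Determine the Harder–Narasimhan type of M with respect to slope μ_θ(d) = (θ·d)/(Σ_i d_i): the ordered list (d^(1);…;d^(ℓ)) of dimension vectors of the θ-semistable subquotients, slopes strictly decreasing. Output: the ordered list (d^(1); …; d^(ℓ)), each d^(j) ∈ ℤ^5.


Barcode: M ≅ I[1,1], I[1,5], I[2,3]^2, I[2,5]. HN layers by μ_θ (3 steps, strictly decreasing):
  μ^(1)=24; μ^(2)=3; μ^(3)=-18

((0, 0, 0, 2, 2); (0, 0, 4, 0, 0); (2, 4, 0, 0, 0))
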